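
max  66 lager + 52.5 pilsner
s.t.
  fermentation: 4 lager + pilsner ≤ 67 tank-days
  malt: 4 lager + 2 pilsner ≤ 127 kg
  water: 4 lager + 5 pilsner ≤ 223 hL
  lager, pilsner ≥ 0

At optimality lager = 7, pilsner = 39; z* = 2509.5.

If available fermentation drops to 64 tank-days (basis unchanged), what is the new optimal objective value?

2487

Binding: fermentation and water. Non-binding: malt (21 unused).
By complementary slackness, y = 0 for the non-binding constraint.
From A_Bᵀ y = c: 4·y_fermentation + 4·y_water = 66; 1·y_fermentation + 5·y_water = 52.5.
→ y_fermentation = 7.5 and y_water = 9.
Δz = y_fermentation·Δb = 7.5 × (-3) = -22.5, so new z* = 2509.5 − 22.5 = 2487.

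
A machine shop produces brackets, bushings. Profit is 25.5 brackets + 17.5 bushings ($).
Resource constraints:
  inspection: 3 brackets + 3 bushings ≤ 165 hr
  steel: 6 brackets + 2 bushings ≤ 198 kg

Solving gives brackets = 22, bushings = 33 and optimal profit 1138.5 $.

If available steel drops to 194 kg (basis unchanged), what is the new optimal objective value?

1130.5

Check each constraint at x*: inspection 165/165 (tight); steel 198/198 (tight).
Dual feasibility on the basic columns requires 3·y_inspection + 6·y_steel = 25.5, 3·y_inspection + 2·y_steel = 17.5.
→ y_inspection = 4.5 and y_steel = 2.
Δz = y_steel·Δb = 2 × (-4) = -8, so new z* = 1138.5 − 8 = 1130.5.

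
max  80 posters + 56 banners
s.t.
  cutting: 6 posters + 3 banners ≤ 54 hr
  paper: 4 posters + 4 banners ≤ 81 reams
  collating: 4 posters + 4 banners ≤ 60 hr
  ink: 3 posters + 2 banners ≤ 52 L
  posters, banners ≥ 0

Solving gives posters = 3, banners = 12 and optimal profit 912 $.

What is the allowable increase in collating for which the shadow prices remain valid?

Binding constraints: cutting, collating. The basis is B = [[6,3],[4,4]] with det 12.
Per unit increase in collating, x* moves by d = (-0.25, 0.5).
The basis stays optimal until posters reaches 0; allowable increase = 12 hr.

12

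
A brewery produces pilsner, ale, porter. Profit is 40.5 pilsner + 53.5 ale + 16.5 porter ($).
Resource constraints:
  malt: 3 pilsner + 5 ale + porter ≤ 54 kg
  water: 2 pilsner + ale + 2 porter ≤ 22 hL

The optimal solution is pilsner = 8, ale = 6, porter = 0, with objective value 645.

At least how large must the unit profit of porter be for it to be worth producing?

21.5

At the optimum: malt uses 54 of 54 (binding); water uses 22 of 22 (binding).
The binding rows give the dual system: 3·y_malt + 2·y_water = 40.5 and 5·y_malt + 1·y_water = 53.5.
Solving: y_malt = 9.5, y_water = 6.
porter enters the basis when its profit ≥ yᵀa₃ = 9.5·1 + 6·2 = 21.5.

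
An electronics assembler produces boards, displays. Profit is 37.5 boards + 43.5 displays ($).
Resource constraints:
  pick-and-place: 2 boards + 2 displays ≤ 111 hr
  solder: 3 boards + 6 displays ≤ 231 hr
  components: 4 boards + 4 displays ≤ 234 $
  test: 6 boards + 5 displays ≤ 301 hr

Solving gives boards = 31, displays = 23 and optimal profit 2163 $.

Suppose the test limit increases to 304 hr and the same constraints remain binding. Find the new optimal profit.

At the optimum: pick-and-place uses 108 of 111 (slack = 3); solder uses 231 of 231 (binding); components uses 216 of 234 (slack = 18); test uses 301 of 301 (binding).
By complementary slackness, y = 0 for the non-binding constraints.
The binding rows give the dual system: 3·y_solder + 6·y_test = 37.5 and 6·y_solder + 5·y_test = 43.5.
Solving: y_solder = 3.5, y_test = 4.5.
Δz = y_test·Δb = 4.5 × (3) = 13.5, so new z* = 2163 + 13.5 = 2176.5.

2176.5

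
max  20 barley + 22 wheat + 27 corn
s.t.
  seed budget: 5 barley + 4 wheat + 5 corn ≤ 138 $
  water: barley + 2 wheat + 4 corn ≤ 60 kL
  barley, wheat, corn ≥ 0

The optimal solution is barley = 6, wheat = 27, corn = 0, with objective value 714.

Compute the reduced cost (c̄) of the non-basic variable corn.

At the optimum: seed budget uses 138 of 138 (binding); water uses 60 of 60 (binding).
The binding rows give the dual system: 5·y_seed budget + 1·y_water = 20 and 4·y_seed budget + 2·y_water = 22.
Solving: y_seed budget = 3, y_water = 5.
Reduced cost of corn: c₃ − yᵀa₃ = 27 − (3·5 + 5·4) = 27 − 35 = -8.

-8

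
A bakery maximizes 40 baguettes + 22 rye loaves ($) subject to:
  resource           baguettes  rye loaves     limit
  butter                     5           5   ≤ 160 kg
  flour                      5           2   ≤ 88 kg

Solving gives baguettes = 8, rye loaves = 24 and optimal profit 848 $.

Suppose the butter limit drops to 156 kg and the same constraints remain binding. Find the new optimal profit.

At the optimum: butter uses 160 of 160 (binding); flour uses 88 of 88 (binding).
The binding rows give the dual system: 5·y_butter + 5·y_flour = 40 and 5·y_butter + 2·y_flour = 22.
Solving: y_butter = 2, y_flour = 6.
Δz = y_butter·Δb = 2 × (-4) = -8, so new z* = 848 − 8 = 840.

840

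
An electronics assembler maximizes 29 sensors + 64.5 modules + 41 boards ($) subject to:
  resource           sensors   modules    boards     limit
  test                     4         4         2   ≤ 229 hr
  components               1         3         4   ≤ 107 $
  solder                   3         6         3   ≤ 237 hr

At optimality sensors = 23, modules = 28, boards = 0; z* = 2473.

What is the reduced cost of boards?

Check each constraint at x*: test 204/229 (slack 25); components 107/107 (tight); solder 237/237 (tight).
Since test is not tight, its dual is 0.
The binding rows give the dual system: 1·y_components + 3·y_solder = 29 and 3·y_components + 6·y_solder = 64.5.
Solving: y_components = 6.5, y_solder = 7.5.
Reduced cost of boards: c₃ − yᵀa₃ = 41 − (6.5·4 + 7.5·3) = 41 − 48.5 = -7.5.

-7.5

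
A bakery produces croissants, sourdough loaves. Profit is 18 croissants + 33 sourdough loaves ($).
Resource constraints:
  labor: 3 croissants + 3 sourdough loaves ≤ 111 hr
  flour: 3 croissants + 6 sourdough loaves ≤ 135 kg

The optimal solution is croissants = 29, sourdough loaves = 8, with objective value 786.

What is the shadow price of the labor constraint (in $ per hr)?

At the optimum: labor uses 111 of 111 (binding); flour uses 135 of 135 (binding).
The binding rows give the dual system: 3·y_labor + 3·y_flour = 18 and 3·y_labor + 6·y_flour = 33.
→ y_labor = 1 and y_flour = 5.
Shadow price of labor = 1.

1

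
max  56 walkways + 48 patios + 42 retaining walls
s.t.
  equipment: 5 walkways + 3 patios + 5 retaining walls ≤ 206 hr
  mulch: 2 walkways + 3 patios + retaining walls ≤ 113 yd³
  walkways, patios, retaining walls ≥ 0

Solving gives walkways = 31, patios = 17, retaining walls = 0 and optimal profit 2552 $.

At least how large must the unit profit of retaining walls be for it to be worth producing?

48

At the optimum: equipment uses 206 of 206 (binding); mulch uses 113 of 113 (binding).
Dual feasibility on the basic columns requires 5·y_equipment + 2·y_mulch = 56, 3·y_equipment + 3·y_mulch = 48.
→ y_equipment = 8 and y_mulch = 8.
retaining walls enters the basis when its profit ≥ yᵀa₃ = 8·5 + 8·1 = 48.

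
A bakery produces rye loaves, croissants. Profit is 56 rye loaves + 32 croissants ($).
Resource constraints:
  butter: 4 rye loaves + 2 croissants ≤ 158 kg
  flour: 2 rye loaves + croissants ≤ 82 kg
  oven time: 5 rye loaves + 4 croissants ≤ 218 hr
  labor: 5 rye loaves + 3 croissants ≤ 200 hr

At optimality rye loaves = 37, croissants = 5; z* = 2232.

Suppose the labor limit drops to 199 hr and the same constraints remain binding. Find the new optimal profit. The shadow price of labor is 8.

2224

Δb = -1, so new z* = 2232 + (8)·(-1) = 2232 − 8 = 2224.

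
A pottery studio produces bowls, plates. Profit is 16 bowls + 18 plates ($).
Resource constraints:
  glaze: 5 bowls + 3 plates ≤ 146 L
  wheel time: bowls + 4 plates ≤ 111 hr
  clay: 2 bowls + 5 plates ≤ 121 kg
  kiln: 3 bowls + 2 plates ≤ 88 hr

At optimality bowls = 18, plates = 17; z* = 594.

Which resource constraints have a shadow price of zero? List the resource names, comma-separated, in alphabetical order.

glaze, wheel time

glaze: 141/146 (slack 5)
wheel time: 86/111 (slack 25)
clay: 121/121 (binding)
kiln: 88/88 (binding)
By complementary slackness, a constraint with positive slack has shadow price 0 → glaze, wheel time.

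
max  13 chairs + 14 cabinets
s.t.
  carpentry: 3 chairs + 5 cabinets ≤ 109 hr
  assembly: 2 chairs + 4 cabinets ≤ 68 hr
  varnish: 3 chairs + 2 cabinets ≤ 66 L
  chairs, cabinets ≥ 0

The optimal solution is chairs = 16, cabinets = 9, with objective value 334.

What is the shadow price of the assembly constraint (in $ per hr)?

Check each constraint at x*: carpentry 93/109 (slack 16); assembly 68/68 (tight); varnish 66/66 (tight).
Slack constraints have shadow price 0 (complementary slackness).
From A_Bᵀ y = c: 2·y_assembly + 3·y_varnish = 13; 4·y_assembly + 2·y_varnish = 14.
This yields shadow prices y_assembly = 2, y_varnish = 3.
Shadow price of assembly = 2.

2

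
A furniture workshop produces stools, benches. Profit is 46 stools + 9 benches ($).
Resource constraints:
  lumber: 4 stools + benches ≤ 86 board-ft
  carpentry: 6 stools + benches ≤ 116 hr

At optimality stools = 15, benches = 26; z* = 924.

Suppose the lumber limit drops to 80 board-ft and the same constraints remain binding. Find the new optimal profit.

At the optimum: lumber uses 86 of 86 (binding); carpentry uses 116 of 116 (binding).
Dual feasibility on the basic columns requires 4·y_lumber + 6·y_carpentry = 46, 1·y_lumber + 1·y_carpentry = 9.
This yields shadow prices y_lumber = 4, y_carpentry = 5.
Δz = y_lumber·Δb = 4 × (-6) = -24, so new z* = 924 − 24 = 900.

900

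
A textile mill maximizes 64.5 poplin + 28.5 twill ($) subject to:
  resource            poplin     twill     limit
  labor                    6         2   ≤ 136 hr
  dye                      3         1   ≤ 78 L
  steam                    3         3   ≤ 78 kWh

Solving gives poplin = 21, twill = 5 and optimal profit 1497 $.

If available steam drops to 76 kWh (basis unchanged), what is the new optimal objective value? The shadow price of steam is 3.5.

1490

Δb = -2, so new z* = 1497 + (3.5)·(-2) = 1497 − 7 = 1490.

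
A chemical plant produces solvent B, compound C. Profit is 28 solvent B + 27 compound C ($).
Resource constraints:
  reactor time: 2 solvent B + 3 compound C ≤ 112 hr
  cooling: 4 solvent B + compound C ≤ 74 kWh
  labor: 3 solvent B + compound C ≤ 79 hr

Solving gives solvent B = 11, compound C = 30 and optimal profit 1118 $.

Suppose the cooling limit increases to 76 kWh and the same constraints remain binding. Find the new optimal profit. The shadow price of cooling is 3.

1124

Δb = 2, so new z* = 1118 + (3)·(2) = 1118 + 6 = 1124.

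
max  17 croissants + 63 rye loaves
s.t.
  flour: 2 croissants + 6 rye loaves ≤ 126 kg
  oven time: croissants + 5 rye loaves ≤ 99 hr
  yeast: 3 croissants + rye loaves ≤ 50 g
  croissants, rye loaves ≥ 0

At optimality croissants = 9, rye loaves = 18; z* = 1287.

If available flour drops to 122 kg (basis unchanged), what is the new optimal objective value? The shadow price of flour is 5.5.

Δb = -4, so new z* = 1287 + (5.5)·(-4) = 1287 − 22 = 1265.

1265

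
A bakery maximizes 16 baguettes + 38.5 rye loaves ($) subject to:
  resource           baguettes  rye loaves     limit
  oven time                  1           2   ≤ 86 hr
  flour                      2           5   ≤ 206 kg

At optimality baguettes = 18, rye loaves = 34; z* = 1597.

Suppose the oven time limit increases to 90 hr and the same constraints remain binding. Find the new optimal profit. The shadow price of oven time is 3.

1609

Δb = 4, so new z* = 1597 + (3)·(4) = 1597 + 12 = 1609.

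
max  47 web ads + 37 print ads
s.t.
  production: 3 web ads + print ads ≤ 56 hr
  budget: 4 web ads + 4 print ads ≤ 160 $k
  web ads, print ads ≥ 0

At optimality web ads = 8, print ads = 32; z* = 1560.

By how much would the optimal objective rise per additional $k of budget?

8

Both production and budget are binding at x*.
Dual feasibility on the basic columns requires 3·y_production + 4·y_budget = 47, 1·y_production + 4·y_budget = 37.
Solving: y_production = 5, y_budget = 8.
Shadow price of budget = 8.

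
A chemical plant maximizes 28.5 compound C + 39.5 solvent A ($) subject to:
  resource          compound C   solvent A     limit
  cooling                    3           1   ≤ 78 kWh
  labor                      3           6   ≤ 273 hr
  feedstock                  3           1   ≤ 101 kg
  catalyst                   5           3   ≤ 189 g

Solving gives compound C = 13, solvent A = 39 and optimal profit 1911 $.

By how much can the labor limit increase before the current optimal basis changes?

Binding constraints: cooling, labor. The basis is B = [[3,1],[3,6]] with det 15.
Per unit increase in labor, x* moves by d = (-0.0667, 0.2).
The basis stays optimal until catalyst becomes binding; allowable increase = 26.25 hr.

26.25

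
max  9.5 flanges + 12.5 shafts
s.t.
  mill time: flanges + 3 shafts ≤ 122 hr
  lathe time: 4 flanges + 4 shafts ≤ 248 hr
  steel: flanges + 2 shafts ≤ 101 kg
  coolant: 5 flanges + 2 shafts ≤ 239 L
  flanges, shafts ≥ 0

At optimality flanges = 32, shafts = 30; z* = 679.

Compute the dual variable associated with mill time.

1.5

Binding: mill time and lathe time. Non-binding: steel (9 unused), coolant (19 unused).
By complementary slackness, y = 0 for the non-binding constraints.
The binding rows give the dual system: 1·y_mill time + 4·y_lathe time = 9.5 and 3·y_mill time + 4·y_lathe time = 12.5.
This yields shadow prices y_mill time = 1.5, y_lathe time = 2.
Shadow price of mill time = 1.5.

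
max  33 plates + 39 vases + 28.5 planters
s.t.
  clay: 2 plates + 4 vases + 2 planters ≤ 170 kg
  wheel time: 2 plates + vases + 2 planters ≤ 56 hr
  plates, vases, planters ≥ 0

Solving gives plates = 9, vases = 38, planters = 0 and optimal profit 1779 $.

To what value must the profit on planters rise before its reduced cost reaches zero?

Check each constraint at x*: clay 170/170 (tight); wheel time 56/56 (tight).
Dual feasibility on the basic columns requires 2·y_clay + 2·y_wheel time = 33, 4·y_clay + 1·y_wheel time = 39.
Solving: y_clay = 7.5, y_wheel time = 9.
planters enters the basis when its profit ≥ yᵀa₃ = 7.5·2 + 9·2 = 33.

33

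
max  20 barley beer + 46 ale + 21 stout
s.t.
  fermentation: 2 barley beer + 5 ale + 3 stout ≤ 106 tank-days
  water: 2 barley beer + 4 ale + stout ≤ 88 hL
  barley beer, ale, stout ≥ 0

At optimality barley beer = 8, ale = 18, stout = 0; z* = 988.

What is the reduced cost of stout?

Check each constraint at x*: fermentation 106/106 (tight); water 88/88 (tight).
The binding rows give the dual system: 2·y_fermentation + 2·y_water = 20 and 5·y_fermentation + 4·y_water = 46.
Solving: y_fermentation = 6, y_water = 4.
Reduced cost of stout: c₃ − yᵀa₃ = 21 − (6·3 + 4·1) = 21 − 22 = -1.

-1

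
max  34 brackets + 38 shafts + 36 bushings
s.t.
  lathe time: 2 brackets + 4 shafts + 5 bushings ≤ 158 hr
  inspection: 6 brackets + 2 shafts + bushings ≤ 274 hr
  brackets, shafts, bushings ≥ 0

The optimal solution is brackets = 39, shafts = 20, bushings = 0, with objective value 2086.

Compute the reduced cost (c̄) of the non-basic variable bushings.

Check each constraint at x*: lathe time 158/158 (tight); inspection 274/274 (tight).
From A_Bᵀ y = c: 2·y_lathe time + 6·y_inspection = 34; 4·y_lathe time + 2·y_inspection = 38.
Solving: y_lathe time = 8, y_inspection = 3.
Reduced cost of bushings: c₃ − yᵀa₃ = 36 − (8·5 + 3·1) = 36 − 43 = -7.

-7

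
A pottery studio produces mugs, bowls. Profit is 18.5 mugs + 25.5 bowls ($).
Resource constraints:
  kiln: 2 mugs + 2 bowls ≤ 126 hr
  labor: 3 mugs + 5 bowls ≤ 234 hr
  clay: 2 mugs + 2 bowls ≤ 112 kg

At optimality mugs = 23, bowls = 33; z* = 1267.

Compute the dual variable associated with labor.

Check each constraint at x*: kiln 112/126 (slack 14); labor 234/234 (tight); clay 112/112 (tight).
Since kiln is not tight, its dual is 0.
Dual feasibility on the basic columns requires 3·y_labor + 2·y_clay = 18.5, 5·y_labor + 2·y_clay = 25.5.
→ y_labor = 3.5 and y_clay = 4.
Shadow price of labor = 3.5.

3.5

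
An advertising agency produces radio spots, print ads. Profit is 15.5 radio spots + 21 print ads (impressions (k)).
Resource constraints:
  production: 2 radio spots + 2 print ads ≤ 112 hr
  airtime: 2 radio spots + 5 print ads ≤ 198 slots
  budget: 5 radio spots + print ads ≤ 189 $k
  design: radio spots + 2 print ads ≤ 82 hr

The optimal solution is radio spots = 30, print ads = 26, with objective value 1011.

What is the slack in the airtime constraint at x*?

airtime used = 2·30 + 5·26 = 190; slack = 198 − 190 = 8.

8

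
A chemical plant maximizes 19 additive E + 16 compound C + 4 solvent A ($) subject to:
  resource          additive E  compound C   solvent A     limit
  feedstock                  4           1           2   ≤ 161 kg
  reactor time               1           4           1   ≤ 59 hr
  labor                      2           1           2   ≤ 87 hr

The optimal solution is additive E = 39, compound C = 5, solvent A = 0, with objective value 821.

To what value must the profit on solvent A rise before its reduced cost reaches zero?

11

At the optimum: feedstock uses 161 of 161 (binding); reactor time uses 59 of 59 (binding); labor uses 83 of 87 (slack = 4).
By complementary slackness, y = 0 for the non-binding constraint.
The binding rows give the dual system: 4·y_feedstock + 1·y_reactor time = 19 and 1·y_feedstock + 4·y_reactor time = 16.
This yields shadow prices y_feedstock = 4, y_reactor time = 3.
solvent A enters the basis when its profit ≥ yᵀa₃ = 4·2 + 3·1 = 11.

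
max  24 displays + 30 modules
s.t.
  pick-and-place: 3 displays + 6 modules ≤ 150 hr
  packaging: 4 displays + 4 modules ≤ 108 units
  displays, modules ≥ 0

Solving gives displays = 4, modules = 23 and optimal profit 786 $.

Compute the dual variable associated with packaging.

4.5

At the optimum: pick-and-place uses 150 of 150 (binding); packaging uses 108 of 108 (binding).
The binding rows give the dual system: 3·y_pick-and-place + 4·y_packaging = 24 and 6·y_pick-and-place + 4·y_packaging = 30.
This yields shadow prices y_pick-and-place = 2, y_packaging = 4.5.
Shadow price of packaging = 4.5.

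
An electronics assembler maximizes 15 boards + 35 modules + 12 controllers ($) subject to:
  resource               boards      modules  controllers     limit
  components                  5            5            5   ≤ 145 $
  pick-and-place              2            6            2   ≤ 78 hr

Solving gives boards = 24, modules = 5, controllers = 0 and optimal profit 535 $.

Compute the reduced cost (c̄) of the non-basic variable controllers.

-3

Both components and pick-and-place are binding at x*.
The binding rows give the dual system: 5·y_components + 2·y_pick-and-place = 15 and 5·y_components + 6·y_pick-and-place = 35.
Solving: y_components = 1, y_pick-and-place = 5.
Reduced cost of controllers: c₃ − yᵀa₃ = 12 − (1·5 + 5·2) = 12 − 15 = -3.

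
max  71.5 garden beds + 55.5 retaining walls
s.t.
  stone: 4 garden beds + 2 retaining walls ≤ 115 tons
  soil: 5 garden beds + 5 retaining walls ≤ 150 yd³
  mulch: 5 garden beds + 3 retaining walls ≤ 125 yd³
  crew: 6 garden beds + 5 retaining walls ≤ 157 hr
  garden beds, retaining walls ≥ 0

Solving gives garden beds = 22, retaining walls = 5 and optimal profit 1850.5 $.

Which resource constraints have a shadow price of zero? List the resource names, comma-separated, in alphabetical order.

stone: 98/115 (slack 17)
soil: 135/150 (slack 15)
mulch: 125/125 (binding)
crew: 157/157 (binding)
By complementary slackness, a constraint with positive slack has shadow price 0 → soil, stone.

soil, stone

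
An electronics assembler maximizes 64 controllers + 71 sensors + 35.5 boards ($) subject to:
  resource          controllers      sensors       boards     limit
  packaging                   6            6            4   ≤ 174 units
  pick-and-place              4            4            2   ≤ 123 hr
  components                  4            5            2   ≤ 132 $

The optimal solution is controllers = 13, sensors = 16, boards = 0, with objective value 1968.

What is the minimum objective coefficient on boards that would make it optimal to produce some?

At the optimum: packaging uses 174 of 174 (binding); pick-and-place uses 116 of 123 (slack = 7); components uses 132 of 132 (binding).
Since pick-and-place is not tight, its dual is 0.
Dual feasibility on the basic columns requires 6·y_packaging + 4·y_components = 64, 6·y_packaging + 5·y_components = 71.
Solving: y_packaging = 6, y_components = 7.
boards enters the basis when its profit ≥ yᵀa₃ = 6·4 + 7·2 = 38.

38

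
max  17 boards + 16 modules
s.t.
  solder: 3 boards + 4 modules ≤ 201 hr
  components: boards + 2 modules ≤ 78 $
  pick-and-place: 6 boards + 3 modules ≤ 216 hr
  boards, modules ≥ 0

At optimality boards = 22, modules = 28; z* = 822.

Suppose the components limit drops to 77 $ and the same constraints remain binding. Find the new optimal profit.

At the optimum: solder uses 178 of 201 (slack = 23); components uses 78 of 78 (binding); pick-and-place uses 216 of 216 (binding).
Slack constraints have shadow price 0 (complementary slackness).
Dual feasibility on the basic columns requires 1·y_components + 6·y_pick-and-place = 17, 2·y_components + 3·y_pick-and-place = 16.
→ y_components = 5 and y_pick-and-place = 2.
Δz = y_components·Δb = 5 × (-1) = -5, so new z* = 822 − 5 = 817.

817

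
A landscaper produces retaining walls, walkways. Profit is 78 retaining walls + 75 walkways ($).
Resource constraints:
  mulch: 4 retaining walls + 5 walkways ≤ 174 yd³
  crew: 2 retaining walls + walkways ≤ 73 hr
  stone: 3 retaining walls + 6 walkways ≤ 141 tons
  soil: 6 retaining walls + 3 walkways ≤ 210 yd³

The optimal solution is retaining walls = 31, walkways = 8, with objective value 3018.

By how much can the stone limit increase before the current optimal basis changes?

Binding constraints: stone, soil. The basis is B = [[3,6],[6,3]] with det -27.
Per unit increase in stone, x* moves by d = (-0.1111, 0.2222).
The basis stays optimal until mulch becomes binding; allowable increase = 15 tons.

15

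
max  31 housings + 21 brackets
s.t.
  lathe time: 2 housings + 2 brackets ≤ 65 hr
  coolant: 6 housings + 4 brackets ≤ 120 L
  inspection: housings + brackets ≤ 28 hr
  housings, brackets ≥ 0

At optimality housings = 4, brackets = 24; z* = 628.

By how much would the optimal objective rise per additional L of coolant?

Check each constraint at x*: lathe time 56/65 (slack 9); coolant 120/120 (tight); inspection 28/28 (tight).
By complementary slackness, y = 0 for the non-binding constraint.
From A_Bᵀ y = c: 6·y_coolant + 1·y_inspection = 31; 4·y_coolant + 1·y_inspection = 21.
This yields shadow prices y_coolant = 5, y_inspection = 1.
Shadow price of coolant = 5.

5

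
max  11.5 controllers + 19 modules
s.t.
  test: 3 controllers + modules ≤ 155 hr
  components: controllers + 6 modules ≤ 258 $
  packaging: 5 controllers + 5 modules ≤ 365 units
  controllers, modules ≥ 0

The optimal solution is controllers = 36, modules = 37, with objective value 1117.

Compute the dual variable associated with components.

At the optimum: test uses 145 of 155 (slack = 10); components uses 258 of 258 (binding); packaging uses 365 of 365 (binding).
Slack constraints have shadow price 0 (complementary slackness).
The binding rows give the dual system: 1·y_components + 5·y_packaging = 11.5 and 6·y_components + 5·y_packaging = 19.
This yields shadow prices y_components = 1.5, y_packaging = 2.
Shadow price of components = 1.5.

1.5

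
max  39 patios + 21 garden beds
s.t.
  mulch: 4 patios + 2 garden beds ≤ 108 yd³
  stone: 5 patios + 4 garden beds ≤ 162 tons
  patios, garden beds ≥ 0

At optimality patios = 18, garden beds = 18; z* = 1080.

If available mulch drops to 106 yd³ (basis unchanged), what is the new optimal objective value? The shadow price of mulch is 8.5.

1063

Δb = -2, so new z* = 1080 + (8.5)·(-2) = 1080 − 17 = 1063.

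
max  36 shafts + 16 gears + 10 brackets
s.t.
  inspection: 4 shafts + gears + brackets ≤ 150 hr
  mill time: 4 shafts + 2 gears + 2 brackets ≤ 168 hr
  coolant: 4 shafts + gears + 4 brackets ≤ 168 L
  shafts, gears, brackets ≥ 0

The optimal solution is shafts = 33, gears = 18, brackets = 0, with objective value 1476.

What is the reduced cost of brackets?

At the optimum: inspection uses 150 of 150 (binding); mill time uses 168 of 168 (binding); coolant uses 150 of 168 (slack = 18).
Since coolant is not tight, its dual is 0.
Dual feasibility on the basic columns requires 4·y_inspection + 4·y_mill time = 36, 1·y_inspection + 2·y_mill time = 16.
Solving: y_inspection = 2, y_mill time = 7.
Reduced cost of brackets: c₃ − yᵀa₃ = 10 − (2·1 + 7·2) = 10 − 16 = -6.

-6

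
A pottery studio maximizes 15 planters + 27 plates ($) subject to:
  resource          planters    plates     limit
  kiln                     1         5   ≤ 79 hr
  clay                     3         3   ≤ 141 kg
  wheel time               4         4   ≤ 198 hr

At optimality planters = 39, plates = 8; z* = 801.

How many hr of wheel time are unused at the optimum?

10

wheel time used = 4·39 + 4·8 = 188; slack = 198 − 188 = 10.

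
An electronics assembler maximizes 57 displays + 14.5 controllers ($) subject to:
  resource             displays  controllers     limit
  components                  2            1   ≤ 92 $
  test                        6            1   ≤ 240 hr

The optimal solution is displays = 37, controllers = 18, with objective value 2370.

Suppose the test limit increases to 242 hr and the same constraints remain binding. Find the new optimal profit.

Both components and test are binding at x*.
From A_Bᵀ y = c: 2·y_components + 6·y_test = 57; 1·y_components + 1·y_test = 14.5.
→ y_components = 7.5 and y_test = 7.
Δz = y_test·Δb = 7 × (2) = 14, so new z* = 2370 + 14 = 2384.

2384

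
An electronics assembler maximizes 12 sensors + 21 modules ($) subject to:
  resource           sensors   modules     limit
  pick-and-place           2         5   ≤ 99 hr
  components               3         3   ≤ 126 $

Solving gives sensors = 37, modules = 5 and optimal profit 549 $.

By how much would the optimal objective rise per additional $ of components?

Check each constraint at x*: pick-and-place 99/99 (tight); components 126/126 (tight).
The binding rows give the dual system: 2·y_pick-and-place + 3·y_components = 12 and 5·y_pick-and-place + 3·y_components = 21.
Solving: y_pick-and-place = 3, y_components = 2.
Shadow price of components = 2.

2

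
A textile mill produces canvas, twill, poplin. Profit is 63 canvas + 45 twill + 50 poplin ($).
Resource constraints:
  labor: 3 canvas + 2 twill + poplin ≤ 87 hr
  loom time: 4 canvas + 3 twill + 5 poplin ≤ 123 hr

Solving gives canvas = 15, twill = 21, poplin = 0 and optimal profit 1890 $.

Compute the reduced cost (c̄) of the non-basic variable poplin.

-4

Both labor and loom time are binding at x*.
The binding rows give the dual system: 3·y_labor + 4·y_loom time = 63 and 2·y_labor + 3·y_loom time = 45.
→ y_labor = 9 and y_loom time = 9.
Reduced cost of poplin: c₃ − yᵀa₃ = 50 − (9·1 + 9·5) = 50 − 54 = -4.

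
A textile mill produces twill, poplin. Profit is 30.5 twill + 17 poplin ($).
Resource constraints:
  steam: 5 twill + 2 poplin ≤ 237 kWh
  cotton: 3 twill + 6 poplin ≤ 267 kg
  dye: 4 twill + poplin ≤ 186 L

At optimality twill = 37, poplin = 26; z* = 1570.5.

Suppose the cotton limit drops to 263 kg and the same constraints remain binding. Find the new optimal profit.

Check each constraint at x*: steam 237/237 (tight); cotton 267/267 (tight); dye 174/186 (slack 12).
By complementary slackness, y = 0 for the non-binding constraint.
Dual feasibility on the basic columns requires 5·y_steam + 3·y_cotton = 30.5, 2·y_steam + 6·y_cotton = 17.
→ y_steam = 5.5 and y_cotton = 1.
Δz = y_cotton·Δb = 1 × (-4) = -4, so new z* = 1570.5 − 4 = 1566.5.

1566.5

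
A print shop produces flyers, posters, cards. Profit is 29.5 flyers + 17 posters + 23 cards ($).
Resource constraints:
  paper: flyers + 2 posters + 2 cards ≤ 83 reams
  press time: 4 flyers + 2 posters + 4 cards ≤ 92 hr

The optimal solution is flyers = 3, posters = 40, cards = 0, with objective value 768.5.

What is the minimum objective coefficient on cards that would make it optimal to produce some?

31

At the optimum: paper uses 83 of 83 (binding); press time uses 92 of 92 (binding).
From A_Bᵀ y = c: 1·y_paper + 4·y_press time = 29.5; 2·y_paper + 2·y_press time = 17.
→ y_paper = 1.5 and y_press time = 7.
cards enters the basis when its profit ≥ yᵀa₃ = 1.5·2 + 7·4 = 31.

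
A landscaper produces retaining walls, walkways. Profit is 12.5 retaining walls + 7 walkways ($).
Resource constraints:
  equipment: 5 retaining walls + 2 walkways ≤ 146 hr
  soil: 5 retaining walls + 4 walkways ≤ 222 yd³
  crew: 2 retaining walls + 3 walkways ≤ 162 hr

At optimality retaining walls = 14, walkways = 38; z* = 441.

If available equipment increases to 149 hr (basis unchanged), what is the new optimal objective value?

445.5

Check each constraint at x*: equipment 146/146 (tight); soil 222/222 (tight); crew 142/162 (slack 20).
Since crew is not tight, its dual is 0.
The binding rows give the dual system: 5·y_equipment + 5·y_soil = 12.5 and 2·y_equipment + 4·y_soil = 7.
This yields shadow prices y_equipment = 1.5, y_soil = 1.
Δz = y_equipment·Δb = 1.5 × (3) = 4.5, so new z* = 441 + 4.5 = 445.5.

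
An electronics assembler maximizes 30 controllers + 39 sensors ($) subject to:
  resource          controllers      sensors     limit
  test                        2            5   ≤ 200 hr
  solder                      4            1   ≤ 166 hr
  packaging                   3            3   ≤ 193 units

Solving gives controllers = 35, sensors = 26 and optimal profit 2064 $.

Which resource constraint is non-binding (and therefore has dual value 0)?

test: 200/200 (binding)
solder: 166/166 (binding)
packaging: 183/193 (slack 10)
By complementary slackness, a constraint with positive slack has shadow price 0 → packaging.

packaging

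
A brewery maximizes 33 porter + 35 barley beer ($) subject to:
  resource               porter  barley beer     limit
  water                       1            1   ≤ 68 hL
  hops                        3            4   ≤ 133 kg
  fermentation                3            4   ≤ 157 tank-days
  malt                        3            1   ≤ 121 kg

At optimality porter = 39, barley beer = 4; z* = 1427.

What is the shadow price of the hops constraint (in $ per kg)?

Binding: hops and malt. Non-binding: water (25 unused), fermentation (24 unused).
By complementary slackness, y = 0 for the non-binding constraints.
The binding rows give the dual system: 3·y_hops + 3·y_malt = 33 and 4·y_hops + 1·y_malt = 35.
→ y_hops = 8 and y_malt = 3.
Shadow price of hops = 8.

8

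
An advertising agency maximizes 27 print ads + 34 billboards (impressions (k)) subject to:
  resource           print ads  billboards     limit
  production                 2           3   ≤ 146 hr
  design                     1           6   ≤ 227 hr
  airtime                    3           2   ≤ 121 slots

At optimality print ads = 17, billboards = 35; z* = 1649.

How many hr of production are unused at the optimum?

production used = 2·17 + 3·35 = 139; slack = 146 − 139 = 7.

7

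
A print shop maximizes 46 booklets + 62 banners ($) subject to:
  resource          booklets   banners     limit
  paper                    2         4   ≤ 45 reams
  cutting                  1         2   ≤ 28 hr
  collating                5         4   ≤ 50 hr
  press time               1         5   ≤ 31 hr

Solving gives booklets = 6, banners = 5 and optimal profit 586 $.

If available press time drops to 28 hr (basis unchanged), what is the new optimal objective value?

568

Check each constraint at x*: paper 32/45 (slack 13); cutting 16/28 (slack 12); collating 50/50 (tight); press time 31/31 (tight).
Since paper, cutting are not tight, their duals are 0.
The binding rows give the dual system: 5·y_collating + 1·y_press time = 46 and 4·y_collating + 5·y_press time = 62.
Solving: y_collating = 8, y_press time = 6.
Δz = y_press time·Δb = 6 × (-3) = -18, so new z* = 586 − 18 = 568.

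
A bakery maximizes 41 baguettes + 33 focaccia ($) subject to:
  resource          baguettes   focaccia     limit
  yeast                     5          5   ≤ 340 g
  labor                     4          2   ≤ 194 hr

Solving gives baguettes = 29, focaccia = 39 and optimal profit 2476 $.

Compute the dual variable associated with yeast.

5

Both yeast and labor are binding at x*.
From A_Bᵀ y = c: 5·y_yeast + 4·y_labor = 41; 5·y_yeast + 2·y_labor = 33.
→ y_yeast = 5 and y_labor = 4.
Shadow price of yeast = 5.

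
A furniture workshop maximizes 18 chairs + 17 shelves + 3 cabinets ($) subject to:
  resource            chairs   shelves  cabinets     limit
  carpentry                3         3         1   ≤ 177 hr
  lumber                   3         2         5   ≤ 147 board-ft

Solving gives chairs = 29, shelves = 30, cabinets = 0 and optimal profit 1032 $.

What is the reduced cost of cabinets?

Check each constraint at x*: carpentry 177/177 (tight); lumber 147/147 (tight).
From A_Bᵀ y = c: 3·y_carpentry + 3·y_lumber = 18; 3·y_carpentry + 2·y_lumber = 17.
→ y_carpentry = 5 and y_lumber = 1.
Reduced cost of cabinets: c₃ − yᵀa₃ = 3 − (5·1 + 1·5) = 3 − 10 = -7.

-7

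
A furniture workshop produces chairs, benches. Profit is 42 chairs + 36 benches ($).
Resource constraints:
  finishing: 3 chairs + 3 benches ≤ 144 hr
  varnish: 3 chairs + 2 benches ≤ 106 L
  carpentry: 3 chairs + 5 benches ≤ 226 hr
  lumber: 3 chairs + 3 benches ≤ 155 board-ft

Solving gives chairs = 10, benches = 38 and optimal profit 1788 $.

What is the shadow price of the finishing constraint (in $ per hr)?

Binding: finishing and varnish. Non-binding: carpentry (6 unused), lumber (11 unused).
Slack constraints have shadow price 0 (complementary slackness).
Dual feasibility on the basic columns requires 3·y_finishing + 3·y_varnish = 42, 3·y_finishing + 2·y_varnish = 36.
Solving: y_finishing = 8, y_varnish = 6.
Shadow price of finishing = 8.

8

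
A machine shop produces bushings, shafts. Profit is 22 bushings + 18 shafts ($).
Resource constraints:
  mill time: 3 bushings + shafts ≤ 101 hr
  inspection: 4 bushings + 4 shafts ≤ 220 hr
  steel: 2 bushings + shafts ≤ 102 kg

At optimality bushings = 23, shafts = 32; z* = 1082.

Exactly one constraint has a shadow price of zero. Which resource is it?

steel

mill time: 101/101 (binding)
inspection: 220/220 (binding)
steel: 78/102 (slack 24)
By complementary slackness, a constraint with positive slack has shadow price 0 → steel.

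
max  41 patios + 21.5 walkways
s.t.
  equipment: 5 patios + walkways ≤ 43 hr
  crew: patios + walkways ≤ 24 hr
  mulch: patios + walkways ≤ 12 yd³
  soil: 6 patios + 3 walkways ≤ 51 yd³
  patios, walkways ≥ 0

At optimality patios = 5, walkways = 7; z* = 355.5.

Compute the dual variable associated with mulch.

Binding: mulch and soil. Non-binding: equipment (11 unused), crew (12 unused).
By complementary slackness, y = 0 for the non-binding constraints.
Dual feasibility on the basic columns requires 1·y_mulch + 6·y_soil = 41, 1·y_mulch + 3·y_soil = 21.5.
Solving: y_mulch = 2, y_soil = 6.5.
Shadow price of mulch = 2.

2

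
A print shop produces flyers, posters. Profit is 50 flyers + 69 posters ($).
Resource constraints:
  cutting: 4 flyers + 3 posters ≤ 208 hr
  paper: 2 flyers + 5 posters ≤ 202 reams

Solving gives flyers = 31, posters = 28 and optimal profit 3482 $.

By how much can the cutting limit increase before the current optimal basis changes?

196

Binding constraints: cutting, paper. The basis is B = [[4,3],[2,5]] with det 14.
Per unit increase in cutting, x* moves by d = (0.3571, -0.1429).
The basis stays optimal until posters reaches 0; allowable increase = 196 hr.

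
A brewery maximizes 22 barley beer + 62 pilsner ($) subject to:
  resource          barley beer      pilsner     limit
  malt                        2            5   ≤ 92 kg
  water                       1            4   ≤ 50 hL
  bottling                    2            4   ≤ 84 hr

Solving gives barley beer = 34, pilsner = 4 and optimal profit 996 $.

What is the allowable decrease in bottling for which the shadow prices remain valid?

Binding constraints: water, bottling. The basis is B = [[1,4],[2,4]] with det -4.
Per unit decrease in bottling, x* moves by d = (-1, 0.25).
The basis stays optimal until barley beer reaches 0; allowable decrease = 34 hr.

34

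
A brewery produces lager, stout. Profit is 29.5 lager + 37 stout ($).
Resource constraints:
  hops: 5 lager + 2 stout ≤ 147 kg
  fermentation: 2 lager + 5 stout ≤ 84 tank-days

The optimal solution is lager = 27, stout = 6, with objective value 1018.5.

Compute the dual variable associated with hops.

3.5

Both hops and fermentation are binding at x*.
Dual feasibility on the basic columns requires 5·y_hops + 2·y_fermentation = 29.5, 2·y_hops + 5·y_fermentation = 37.
Solving: y_hops = 3.5, y_fermentation = 6.
Shadow price of hops = 3.5.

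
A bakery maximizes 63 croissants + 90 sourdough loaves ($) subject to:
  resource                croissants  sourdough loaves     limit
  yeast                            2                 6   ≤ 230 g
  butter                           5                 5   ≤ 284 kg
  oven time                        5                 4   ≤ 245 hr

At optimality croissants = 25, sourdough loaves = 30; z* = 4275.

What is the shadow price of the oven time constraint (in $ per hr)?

Binding: yeast and oven time. Non-binding: butter (9 unused).
By complementary slackness, y = 0 for the non-binding constraint.
From A_Bᵀ y = c: 2·y_yeast + 5·y_oven time = 63; 6·y_yeast + 4·y_oven time = 90.
→ y_yeast = 9 and y_oven time = 9.
Shadow price of oven time = 9.

9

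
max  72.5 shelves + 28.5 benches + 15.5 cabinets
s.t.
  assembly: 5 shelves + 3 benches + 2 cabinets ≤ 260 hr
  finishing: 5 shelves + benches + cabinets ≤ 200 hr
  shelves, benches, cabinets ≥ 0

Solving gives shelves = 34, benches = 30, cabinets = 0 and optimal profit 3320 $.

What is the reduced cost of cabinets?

-6

At the optimum: assembly uses 260 of 260 (binding); finishing uses 200 of 200 (binding).
From A_Bᵀ y = c: 5·y_assembly + 5·y_finishing = 72.5; 3·y_assembly + 1·y_finishing = 28.5.
→ y_assembly = 7 and y_finishing = 7.5.
Reduced cost of cabinets: c₃ − yᵀa₃ = 15.5 − (7·2 + 7.5·1) = 15.5 − 21.5 = -6.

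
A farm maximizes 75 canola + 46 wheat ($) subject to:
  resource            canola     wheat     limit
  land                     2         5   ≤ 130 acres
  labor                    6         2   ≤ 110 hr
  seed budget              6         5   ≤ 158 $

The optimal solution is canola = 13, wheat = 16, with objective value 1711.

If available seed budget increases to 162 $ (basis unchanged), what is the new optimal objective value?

1739

Binding: labor and seed budget. Non-binding: land (24 unused).
Slack constraints have shadow price 0 (complementary slackness).
From A_Bᵀ y = c: 6·y_labor + 6·y_seed budget = 75; 2·y_labor + 5·y_seed budget = 46.
→ y_labor = 5.5 and y_seed budget = 7.
Δz = y_seed budget·Δb = 7 × (4) = 28, so new z* = 1711 + 28 = 1739.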